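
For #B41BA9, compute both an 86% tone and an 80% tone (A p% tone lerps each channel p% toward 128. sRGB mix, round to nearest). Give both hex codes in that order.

#B41BA9 is rgb(180, 27, 169).
86% tone:
  R: 180 + 0.86×(128−180) = 180 − 44.72 = 135.28 → 135
  G: 27 + 0.86×(128−27) = 27 + 86.86 = 113.86 → 114
  B: 169 + 0.86×(128−169) = 169 − 35.26 = 133.74 → 134
  → #877286
80% tone:
  R: 180 + 0.8×(128−180) = 180 − 41.6 = 138.4 → 138
  G: 27 + 0.8×(128−27) = 27 + 80.8 = 107.8 → 108
  B: 169 + 0.8×(128−169) = 169 − 32.8 = 136.2 → 136
  → #8A6C88

#877286, #8A6C88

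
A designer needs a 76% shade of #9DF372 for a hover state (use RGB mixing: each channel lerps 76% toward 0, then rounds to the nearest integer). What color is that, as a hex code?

#9DF372 is rgb(157, 243, 114).
Lerp each channel 76% toward 0:
  R: 157 + 0.76×(0−157) = 157 − 119.32 = 37.68 → 38
  G: 243 − 184.68 = 58.32 → 58
  B: 114 + 0.76×(0−114) = 114 − 86.64 = 27.36 → 27
rgb(38, 58, 27) = #263A1B.

#263A1B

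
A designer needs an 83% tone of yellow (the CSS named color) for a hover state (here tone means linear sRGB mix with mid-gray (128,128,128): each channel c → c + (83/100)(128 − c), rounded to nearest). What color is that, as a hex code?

#96966A

CSS yellow is rgb(255, 255, 0).
An 83% tone moves each channel 83% toward 128:
  R: 255 − 105.41 = 149.59 → 150
  G: 255 + 0.83×(128−255) = 255 − 105.41 = 149.59 → 150
  B: 0 + 0.83×(128−0) = 0 + 106.24 = 106.24 → 106
rgb(150, 150, 106) = #96966A.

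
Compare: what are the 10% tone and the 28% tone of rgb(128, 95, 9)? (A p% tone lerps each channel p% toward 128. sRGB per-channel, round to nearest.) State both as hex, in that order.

10% tone:
  R: 128 + 0.1×(128−128) = 128 + 0 = 128 → 128
  G: 95 + 0.1×(128−95) = 95 + 3.3 = 98.3 → 98
  B: 9 + 0.1×(128−9) = 9 + 11.9 = 20.9 → 21
  → #806215
28% tone:
  R: 128 + 0.28×(128−128) = 128 + 0 = 128 → 128
  G: 95 + 9.24 = 104.24 → 104
  B: 9 + 33.32 = 42.32 → 42
  → #80682A

#806215, #80682A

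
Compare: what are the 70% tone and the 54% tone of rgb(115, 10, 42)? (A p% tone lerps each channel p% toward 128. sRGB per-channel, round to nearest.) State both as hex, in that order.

70% tone:
  R: 115 + 9.1 = 124.1 → 124
  G: 10 + 82.6 = 92.6 → 93
  B: 42 + 60.2 = 102.2 → 102
  → #7c5d66
54% tone:
  R: 115 + 0.54×(128−115) = 115 + 7.02 = 122.02 → 122
  G: 10 + 63.72 = 73.72 → 74
  B: 42 + 46.44 = 88.44 → 88
  → #7a4a58

#7c5d66, #7a4a58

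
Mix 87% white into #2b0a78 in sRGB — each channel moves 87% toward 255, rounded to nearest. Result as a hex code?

#e3dfed

#2b0a78 is rgb(43, 10, 120).
Per channel, c → c + 0.87(255 − c):
  R: 43 + 0.87×(255−43) = 43 + 184.44 = 227.44 → 227
  G: 10 + 0.87×(255−10) = 10 + 213.15 = 223.15 → 223
  B: 120 + 0.87×(255−120) = 120 + 117.45 = 237.45 → 237
rgb(227, 223, 237) = #e3dfed.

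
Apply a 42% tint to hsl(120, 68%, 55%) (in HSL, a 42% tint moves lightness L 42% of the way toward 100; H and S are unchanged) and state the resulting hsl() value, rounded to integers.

hsl(120, 68%, 74%)

L moves 42% from 55 toward 100: 55 + 18.9 = 73.9 → 74.
H and S are unchanged.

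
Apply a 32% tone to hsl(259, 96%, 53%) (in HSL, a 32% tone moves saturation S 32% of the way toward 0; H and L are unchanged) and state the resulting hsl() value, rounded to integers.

S moves 32% from 96 toward 0: 96 − 30.72 = 65.28 → 65.
H and L are unchanged.

hsl(259, 65%, 53%)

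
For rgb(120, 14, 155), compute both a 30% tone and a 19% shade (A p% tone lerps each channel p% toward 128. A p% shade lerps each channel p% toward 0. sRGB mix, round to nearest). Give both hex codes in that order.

#7A3093, #610B7E

30% tone:
  R: 120 + 2.4 = 122.4 → 122
  G: 14 + 0.3×(128−14) = 14 + 34.2 = 48.2 → 48
  B: 155 + 0.3×(128−155) = 155 − 8.1 = 146.9 → 147
  → #7A3093
19% shade:
  R: 120 + 0.19×(0−120) = 120 − 22.8 = 97.2 → 97
  G: 14 − 2.66 = 11.34 → 11
  B: 155 + 0.19×(0−155) = 155 − 29.45 = 125.55 → 126
  → #610B7E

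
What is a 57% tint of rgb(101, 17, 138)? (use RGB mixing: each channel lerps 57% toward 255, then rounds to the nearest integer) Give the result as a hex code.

Lerp each channel 57% toward 255:
  R: 101 + 0.57×(255−101) = 101 + 87.78 = 188.78 → 189
  G: 17 + 135.66 = 152.66 → 153
  B: 138 + 0.57×(255−138) = 138 + 66.69 = 204.69 → 205
rgb(189, 153, 205) = #bd99cd.

#bd99cd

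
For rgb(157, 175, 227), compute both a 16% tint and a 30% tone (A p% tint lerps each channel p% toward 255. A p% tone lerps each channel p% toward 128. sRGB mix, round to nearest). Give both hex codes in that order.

#adbce7, #94a1c5

16% tint:
  R: 157 + 0.16×(255−157) = 157 + 15.68 = 172.68 → 173
  G: 175 + 0.16×(255−175) = 175 + 12.8 = 187.8 → 188
  B: 227 + 4.48 = 231.48 → 231
  → #adbce7
30% tone:
  R: 157 + 0.3×(128−157) = 157 − 8.7 = 148.3 → 148
  G: 175 + 0.3×(128−175) = 175 − 14.1 = 160.9 → 161
  B: 227 − 29.7 = 197.3 → 197
  → #94a1c5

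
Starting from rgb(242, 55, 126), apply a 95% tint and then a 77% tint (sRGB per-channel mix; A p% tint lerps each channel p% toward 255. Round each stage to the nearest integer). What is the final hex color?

#FFFDFE

Lerp each channel 95% toward 255:
  R: 242 + 12.35 = 254.35 → 254
  G: 55 + 0.95×(255−55) = 55 + 190 = 245 → 245
  B: 126 + 122.55 = 248.55 → 249
After the tint: rgb(254, 245, 249) = #FEF5F9.
Lerp each channel 77% toward 255:
  R: 254 + 0.77×(255−254) = 254 + 0.77 = 254.77 → 255
  G: 245 + 7.7 = 252.7 → 253
  B: 249 + 4.62 = 253.62 → 254
rgb(255, 253, 254) = #FFFDFE.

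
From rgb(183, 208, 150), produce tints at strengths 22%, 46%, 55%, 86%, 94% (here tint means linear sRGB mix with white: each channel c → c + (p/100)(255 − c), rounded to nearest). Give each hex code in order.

#C7DAAD, #D8E6C6, #DFEAD0, #F5F8F0, #FBFCF9

22%: (183 + 15.84 = 198.84→199, 208 + 10.34 = 218.34→218, 150 + 23.1 = 173.1→173) → #C7DAAD
46%: (183 + 33.12 = 216.12→216, 208 + 21.62 = 229.62→230, 150 + 48.3 = 198.3→198) → #D8E6C6
55%: (183 + 39.6 = 222.6→223, 208 + 25.85 = 233.85→234, 150 + 57.75 = 207.75→208) → #DFEAD0
86%: (183 + 61.92 = 244.92→245, 208 + 40.42 = 248.42→248, 150 + 90.3 = 240.3→240) → #F5F8F0
94%: (183 + 67.68 = 250.68→251, 208 + 44.18 = 252.18→252, 150 + 98.7 = 248.7→249) → #FBFCF9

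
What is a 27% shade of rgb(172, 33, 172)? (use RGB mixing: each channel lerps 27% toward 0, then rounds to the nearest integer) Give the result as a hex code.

Per channel, c → c + 0.27(0 − c):
  R: 172 + 0.27×(0−172) = 172 − 46.44 = 125.56 → 126
  G: 33 + 0.27×(0−33) = 33 − 8.91 = 24.09 → 24
  B: 172 + 0.27×(0−172) = 172 − 46.44 = 125.56 → 126
rgb(126, 24, 126) = #7E187E.

#7E187E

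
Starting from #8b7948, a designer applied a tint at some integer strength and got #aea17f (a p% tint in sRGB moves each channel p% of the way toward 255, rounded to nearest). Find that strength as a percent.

30%

#8b7948 is rgb(139, 121, 72); #aea17f is rgb(174, 161, 127).
On the B channel (widest range): 127 ≈ 72 + (p/100)(255 − 72), so p ≈ 100×(127 − 72)/(255 − 72) = 5500/183 = 30.05.
p = 30 reproduces all three channels after rounding.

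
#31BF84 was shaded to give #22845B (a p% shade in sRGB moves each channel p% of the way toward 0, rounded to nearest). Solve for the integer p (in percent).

#31BF84 is rgb(49, 191, 132); #22845B is rgb(34, 132, 91).
On the G channel (widest range): 132 ≈ 191 + (p/100)(0 − 191), so p ≈ 100×(132 − 191)/(0 − 191) = -5900/-191 = 30.89.
p = 31 reproduces all three channels after rounding.

31%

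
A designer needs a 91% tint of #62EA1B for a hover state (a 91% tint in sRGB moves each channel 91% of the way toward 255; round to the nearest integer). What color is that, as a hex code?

#F1FDEA

#62EA1B is rgb(98, 234, 27).
Per channel, c → c + 0.91(255 − c):
  R: 98 + 142.87 = 240.87 → 241
  G: 234 + 0.91×(255−234) = 234 + 19.11 = 253.11 → 253
  B: 27 + 0.91×(255−27) = 27 + 207.48 = 234.48 → 234
rgb(241, 253, 234) = #F1FDEA.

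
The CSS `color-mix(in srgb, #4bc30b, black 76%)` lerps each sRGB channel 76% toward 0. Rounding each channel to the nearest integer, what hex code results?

#4bc30b is rgb(75, 195, 11).
A 76% shade moves each channel 76% toward 0:
  R: 75 − 57 = 18 → 18
  G: 195 + 0.76×(0−195) = 195 − 148.2 = 46.8 → 47
  B: 11 − 8.36 = 2.64 → 3
rgb(18, 47, 3) = #122f03.

#122f03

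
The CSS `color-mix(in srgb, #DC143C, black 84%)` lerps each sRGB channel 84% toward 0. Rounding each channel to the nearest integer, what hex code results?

#DC143C is rgb(220, 20, 60).
Per channel, c → c + 0.84(0 − c):
  R: 220 + 0.84×(0−220) = 220 − 184.8 = 35.2 → 35
  G: 20 + 0.84×(0−20) = 20 − 16.8 = 3.2 → 3
  B: 60 + 0.84×(0−60) = 60 − 50.4 = 9.6 → 10
rgb(35, 3, 10) = #23030A.

#23030A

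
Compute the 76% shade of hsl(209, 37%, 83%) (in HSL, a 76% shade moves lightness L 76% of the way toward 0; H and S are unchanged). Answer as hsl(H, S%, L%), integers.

hsl(209, 37%, 20%)

L moves 76% from 83 toward 0: 83 − 63.08 = 19.92 → 20.
H and S are unchanged.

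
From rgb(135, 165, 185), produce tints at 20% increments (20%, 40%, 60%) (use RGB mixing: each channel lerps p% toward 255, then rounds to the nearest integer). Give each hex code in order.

20%: (135 + 24 = 159→159, 165 + 18 = 183→183, 185 + 14 = 199→199) → #9FB7C7
40%: (135 + 48 = 183→183, 165 + 36 = 201→201, 185 + 28 = 213→213) → #B7C9D5
60%: (135 + 72 = 207→207, 165 + 54 = 219→219, 185 + 42 = 227→227) → #CFDBE3

#9FB7C7, #B7C9D5, #CFDBE3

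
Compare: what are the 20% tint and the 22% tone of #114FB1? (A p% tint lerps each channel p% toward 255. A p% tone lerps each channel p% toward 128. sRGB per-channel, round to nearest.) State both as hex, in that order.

#4172C1, #295AA6

#114FB1 is rgb(17, 79, 177).
20% tint:
  R: 17 + 47.6 = 64.6 → 65
  G: 79 + 0.2×(255−79) = 79 + 35.2 = 114.2 → 114
  B: 177 + 15.6 = 192.6 → 193
  → #4172C1
22% tone:
  R: 17 + 0.22×(128−17) = 17 + 24.42 = 41.42 → 41
  G: 79 + 10.78 = 89.78 → 90
  B: 177 + 0.22×(128−177) = 177 − 10.78 = 166.22 → 166
  → #295AA6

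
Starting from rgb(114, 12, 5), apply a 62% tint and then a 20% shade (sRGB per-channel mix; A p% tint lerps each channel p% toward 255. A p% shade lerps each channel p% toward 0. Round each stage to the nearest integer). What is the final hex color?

#A18280

A 62% tint moves each channel 62% toward 255:
  R: 114 + 87.42 = 201.42 → 201
  G: 12 + 150.66 = 162.66 → 163
  B: 5 + 155 = 160 → 160
After the tint: rgb(201, 163, 160) = #C9A3A0.
Lerp each channel 20% toward 0:
  R: 201 + 0.2×(0−201) = 201 − 40.2 = 160.8 → 161
  G: 163 − 32.6 = 130.4 → 130
  B: 160 + 0.2×(0−160) = 160 − 32 = 128 → 128
rgb(161, 130, 128) = #A18280.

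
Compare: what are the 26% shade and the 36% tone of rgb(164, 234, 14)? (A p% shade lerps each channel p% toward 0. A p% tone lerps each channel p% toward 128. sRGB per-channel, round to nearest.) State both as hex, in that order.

#79ad0a, #97c437

26% shade:
  R: 164 − 42.64 = 121.36 → 121
  G: 234 + 0.26×(0−234) = 234 − 60.84 = 173.16 → 173
  B: 14 + 0.26×(0−14) = 14 − 3.64 = 10.36 → 10
  → #79ad0a
36% tone:
  R: 164 − 12.96 = 151.04 → 151
  G: 234 − 38.16 = 195.84 → 196
  B: 14 + 41.04 = 55.04 → 55
  → #97c437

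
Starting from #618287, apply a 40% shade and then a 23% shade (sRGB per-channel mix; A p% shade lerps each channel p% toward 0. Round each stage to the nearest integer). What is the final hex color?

#618287 is rgb(97, 130, 135).
Lerp each channel 40% toward 0:
  R: 97 + 0.4×(0−97) = 97 − 38.8 = 58.2 → 58
  G: 130 + 0.4×(0−130) = 130 − 52 = 78 → 78
  B: 135 + 0.4×(0−135) = 135 − 54 = 81 → 81
After the shade: rgb(58, 78, 81) = #3A4E51.
A 23% shade moves each channel 23% toward 0:
  R: 58 + 0.23×(0−58) = 58 − 13.34 = 44.66 → 45
  G: 78 + 0.23×(0−78) = 78 − 17.94 = 60.06 → 60
  B: 81 + 0.23×(0−81) = 81 − 18.63 = 62.37 → 62
rgb(45, 60, 62) = #2D3C3E.

#2D3C3E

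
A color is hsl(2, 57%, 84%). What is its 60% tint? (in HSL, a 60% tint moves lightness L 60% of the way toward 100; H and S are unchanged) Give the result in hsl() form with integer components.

hsl(2, 57%, 94%)

L moves 60% from 84 toward 100: 84 + 9.6 = 93.6 → 94.
H and S are unchanged.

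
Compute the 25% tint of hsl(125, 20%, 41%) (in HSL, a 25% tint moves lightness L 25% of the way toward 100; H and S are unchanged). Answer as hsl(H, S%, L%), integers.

hsl(125, 20%, 56%)

L moves 25% from 41 toward 100: 41 + 14.75 = 55.75 → 56.
H and S are unchanged.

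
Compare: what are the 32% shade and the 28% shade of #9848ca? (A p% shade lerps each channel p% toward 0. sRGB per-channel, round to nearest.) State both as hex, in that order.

#673189, #6d3491

#9848ca is rgb(152, 72, 202).
32% shade:
  R: 152 − 48.64 = 103.36 → 103
  G: 72 − 23.04 = 48.96 → 49
  B: 202 + 0.32×(0−202) = 202 − 64.64 = 137.36 → 137
  → #673189
28% shade:
  R: 152 − 42.56 = 109.44 → 109
  G: 72 + 0.28×(0−72) = 72 − 20.16 = 51.84 → 52
  B: 202 + 0.28×(0−202) = 202 − 56.56 = 145.44 → 145
  → #6d3491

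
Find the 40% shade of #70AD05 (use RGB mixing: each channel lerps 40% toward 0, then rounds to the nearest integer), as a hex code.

#70AD05 is rgb(112, 173, 5).
A 40% shade moves each channel 40% toward 0:
  R: 112 − 44.8 = 67.2 → 67
  G: 173 + 0.4×(0−173) = 173 − 69.2 = 103.8 → 104
  B: 5 + 0.4×(0−5) = 5 − 2 = 3 → 3
rgb(67, 104, 3) = #436803.

#436803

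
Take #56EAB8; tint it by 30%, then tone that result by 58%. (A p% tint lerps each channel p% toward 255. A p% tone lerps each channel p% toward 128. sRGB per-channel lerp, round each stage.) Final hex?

#84AFA0

#56EAB8 is rgb(86, 234, 184).
Per channel, c → c + 0.3(255 − c):
  R: 86 + 50.7 = 136.7 → 137
  G: 234 + 0.3×(255−234) = 234 + 6.3 = 240.3 → 240
  B: 184 + 21.3 = 205.3 → 205
After the tint: rgb(137, 240, 205) = #89F0CD.
Per channel, c → c + 0.58(128 − c):
  R: 137 − 5.22 = 131.78 → 132
  G: 240 − 64.96 = 175.04 → 175
  B: 205 + 0.58×(128−205) = 205 − 44.66 = 160.34 → 160
rgb(132, 175, 160) = #84AFA0.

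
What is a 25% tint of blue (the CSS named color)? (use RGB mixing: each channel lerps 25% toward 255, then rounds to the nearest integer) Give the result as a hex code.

#4040FF

CSS blue is rgb(0, 0, 255).
Lerp each channel 25% toward 255:
  R: 0 + 0.25×(255−0) = 0 + 63.75 = 63.75 → 64
  G: 0 + 0.25×(255−0) = 0 + 63.75 = 63.75 → 64
  B: 255 + 0 = 255 → 255
rgb(64, 64, 255) = #4040FF.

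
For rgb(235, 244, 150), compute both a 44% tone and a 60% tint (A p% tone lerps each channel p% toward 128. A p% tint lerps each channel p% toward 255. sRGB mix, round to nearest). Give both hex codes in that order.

#BCC18C, #F7FBD5

44% tone:
  R: 235 + 0.44×(128−235) = 235 − 47.08 = 187.92 → 188
  G: 244 + 0.44×(128−244) = 244 − 51.04 = 192.96 → 193
  B: 150 − 9.68 = 140.32 → 140
  → #BCC18C
60% tint:
  R: 235 + 0.6×(255−235) = 235 + 12 = 247 → 247
  G: 244 + 6.6 = 250.6 → 251
  B: 150 + 63 = 213 → 213
  → #F7FBD5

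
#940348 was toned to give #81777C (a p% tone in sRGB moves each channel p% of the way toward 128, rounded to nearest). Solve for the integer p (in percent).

93%

#940348 is rgb(148, 3, 72); #81777C is rgb(129, 119, 124).
On the G channel (widest range): 119 ≈ 3 + (p/100)(128 − 3), so p ≈ 100×(119 − 3)/(128 − 3) = 11600/125 = 92.80.
p = 93 reproduces all three channels after rounding.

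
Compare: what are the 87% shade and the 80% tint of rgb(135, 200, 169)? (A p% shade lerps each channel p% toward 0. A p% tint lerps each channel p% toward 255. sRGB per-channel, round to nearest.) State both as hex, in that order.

87% shade:
  R: 135 − 117.45 = 17.55 → 18
  G: 200 + 0.87×(0−200) = 200 − 174 = 26 → 26
  B: 169 + 0.87×(0−169) = 169 − 147.03 = 21.97 → 22
  → #121A16
80% tint:
  R: 135 + 96 = 231 → 231
  G: 200 + 0.8×(255−200) = 200 + 44 = 244 → 244
  B: 169 + 0.8×(255−169) = 169 + 68.8 = 237.8 → 238
  → #E7F4EE

#121A16, #E7F4EE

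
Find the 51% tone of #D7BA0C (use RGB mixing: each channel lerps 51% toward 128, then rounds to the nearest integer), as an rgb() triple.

rgb(171, 156, 71)

#D7BA0C is rgb(215, 186, 12).
A 51% tone moves each channel 51% toward 128:
  R: 215 + 0.51×(128−215) = 215 − 44.37 = 170.63 → 171
  G: 186 − 29.58 = 156.42 → 156
  B: 12 + 0.51×(128−12) = 12 + 59.16 = 71.16 → 71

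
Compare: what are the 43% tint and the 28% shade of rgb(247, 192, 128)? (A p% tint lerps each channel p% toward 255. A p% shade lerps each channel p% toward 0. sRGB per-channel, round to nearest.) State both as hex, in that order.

#fadbb7, #b28a5c

43% tint:
  R: 247 + 0.43×(255−247) = 247 + 3.44 = 250.44 → 250
  G: 192 + 0.43×(255−192) = 192 + 27.09 = 219.09 → 219
  B: 128 + 0.43×(255−128) = 128 + 54.61 = 182.61 → 183
  → #fadbb7
28% shade:
  R: 247 + 0.28×(0−247) = 247 − 69.16 = 177.84 → 178
  G: 192 + 0.28×(0−192) = 192 − 53.76 = 138.24 → 138
  B: 128 + 0.28×(0−128) = 128 − 35.84 = 92.16 → 92
  → #b28a5c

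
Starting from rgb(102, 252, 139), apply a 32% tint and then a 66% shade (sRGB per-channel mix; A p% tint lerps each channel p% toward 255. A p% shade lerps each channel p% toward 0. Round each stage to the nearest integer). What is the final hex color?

#33563C

Per channel, c → c + 0.32(255 − c):
  R: 102 + 0.32×(255−102) = 102 + 48.96 = 150.96 → 151
  G: 252 + 0.32×(255−252) = 252 + 0.96 = 252.96 → 253
  B: 139 + 0.32×(255−139) = 139 + 37.12 = 176.12 → 176
After the tint: rgb(151, 253, 176) = #97FDB0.
A 66% shade moves each channel 66% toward 0:
  R: 151 − 99.66 = 51.34 → 51
  G: 253 − 166.98 = 86.02 → 86
  B: 176 + 0.66×(0−176) = 176 − 116.16 = 59.84 → 60
rgb(51, 86, 60) = #33563C.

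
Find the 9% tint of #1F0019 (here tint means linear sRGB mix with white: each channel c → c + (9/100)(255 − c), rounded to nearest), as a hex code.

#1F0019 is rgb(31, 0, 25).
Lerp each channel 9% toward 255:
  R: 31 + 0.09×(255−31) = 31 + 20.16 = 51.16 → 51
  G: 0 + 22.95 = 22.95 → 23
  B: 25 + 0.09×(255−25) = 25 + 20.7 = 45.7 → 46
rgb(51, 23, 46) = #33172E.

#33172E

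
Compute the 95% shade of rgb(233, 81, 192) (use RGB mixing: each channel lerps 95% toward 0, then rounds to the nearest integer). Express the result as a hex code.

A 95% shade moves each channel 95% toward 0:
  R: 233 + 0.95×(0−233) = 233 − 221.35 = 11.65 → 12
  G: 81 + 0.95×(0−81) = 81 − 76.95 = 4.05 → 4
  B: 192 + 0.95×(0−192) = 192 − 182.4 = 9.6 → 10
rgb(12, 4, 10) = #0c040a.

#0c040a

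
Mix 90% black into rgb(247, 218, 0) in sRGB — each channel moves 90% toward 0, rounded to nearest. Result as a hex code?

Per channel, c → c + 0.9(0 − c):
  R: 247 − 222.3 = 24.7 → 25
  G: 218 + 0.9×(0−218) = 218 − 196.2 = 21.8 → 22
  B: 0 + 0 = 0 → 0
rgb(25, 22, 0) = #191600.

#191600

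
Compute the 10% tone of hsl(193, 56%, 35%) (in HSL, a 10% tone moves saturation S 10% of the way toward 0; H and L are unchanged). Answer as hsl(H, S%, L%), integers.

hsl(193, 50%, 35%)

S moves 10% from 56 toward 0: 56 − 5.6 = 50.4 → 50.
H and L are unchanged.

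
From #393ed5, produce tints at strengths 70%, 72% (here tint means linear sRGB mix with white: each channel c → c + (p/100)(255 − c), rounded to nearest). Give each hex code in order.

#393ed5 is rgb(57, 62, 213).
70%: (57 + 138.6 = 195.6→196, 62 + 135.1 = 197.1→197, 213 + 29.4 = 242.4→242) → #c4c5f2
72%: (57 + 142.56 = 199.56→200, 62 + 138.96 = 200.96→201, 213 + 30.24 = 243.24→243) → #c8c9f3

#c4c5f2, #c8c9f3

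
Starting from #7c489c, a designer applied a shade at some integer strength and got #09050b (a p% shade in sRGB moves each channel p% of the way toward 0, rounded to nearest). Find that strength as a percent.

93%

#7c489c is rgb(124, 72, 156); #09050b is rgb(9, 5, 11).
On the B channel (widest range): 11 ≈ 156 + (p/100)(0 − 156), so p ≈ 100×(11 − 156)/(0 − 156) = -14500/-156 = 92.95.
p = 93 reproduces all three channels after rounding.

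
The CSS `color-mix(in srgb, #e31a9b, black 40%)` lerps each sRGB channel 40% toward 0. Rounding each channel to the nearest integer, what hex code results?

#88105d

#e31a9b is rgb(227, 26, 155).
A 40% shade moves each channel 40% toward 0:
  R: 227 + 0.4×(0−227) = 227 − 90.8 = 136.2 → 136
  G: 26 + 0.4×(0−26) = 26 − 10.4 = 15.6 → 16
  B: 155 + 0.4×(0−155) = 155 − 62 = 93 → 93
rgb(136, 16, 93) = #88105d.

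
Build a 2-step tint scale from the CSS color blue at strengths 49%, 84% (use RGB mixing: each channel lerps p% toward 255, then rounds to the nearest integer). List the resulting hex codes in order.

CSS blue is rgb(0, 0, 255).
49%: (0 + 124.95 = 124.95→125, 0 + 124.95 = 124.95→125, 255→255) → #7D7DFF
84%: (0 + 214.2 = 214.2→214, 0 + 214.2 = 214.2→214, 255→255) → #D6D6FF

#7D7DFF, #D6D6FF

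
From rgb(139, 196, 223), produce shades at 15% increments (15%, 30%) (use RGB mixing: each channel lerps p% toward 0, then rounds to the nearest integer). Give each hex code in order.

#76a7be, #61899c

15%: (139 − 20.85 = 118.15→118, 196 − 29.4 = 166.6→167, 223 − 33.45 = 189.55→190) → #76a7be
30%: (139 − 41.7 = 97.3→97, 196 − 58.8 = 137.2→137, 223 − 66.9 = 156.1→156) → #61899c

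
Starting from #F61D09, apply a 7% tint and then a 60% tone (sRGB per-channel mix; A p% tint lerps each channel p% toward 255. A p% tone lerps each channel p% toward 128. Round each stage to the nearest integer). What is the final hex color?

#B05F57

#F61D09 is rgb(246, 29, 9).
Per channel, c → c + 0.07(255 − c):
  R: 246 + 0.63 = 246.63 → 247
  G: 29 + 0.07×(255−29) = 29 + 15.82 = 44.82 → 45
  B: 9 + 17.22 = 26.22 → 26
After the tint: rgb(247, 45, 26) = #F72D1A.
Per channel, c → c + 0.6(128 − c):
  R: 247 − 71.4 = 175.6 → 176
  G: 45 + 0.6×(128−45) = 45 + 49.8 = 94.8 → 95
  B: 26 + 61.2 = 87.2 → 87
rgb(176, 95, 87) = #B05F57.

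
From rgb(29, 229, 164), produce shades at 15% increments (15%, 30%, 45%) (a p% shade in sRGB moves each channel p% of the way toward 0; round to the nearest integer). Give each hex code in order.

15%: (29 − 4.35 = 24.65→25, 229 − 34.35 = 194.65→195, 164 − 24.6 = 139.4→139) → #19c38b
30%: (29 − 8.7 = 20.3→20, 229 − 68.7 = 160.3→160, 164 − 49.2 = 114.8→115) → #14a073
45%: (29 − 13.05 = 15.95→16, 229 − 103.05 = 125.95→126, 164 − 73.8 = 90.2→90) → #107e5a

#19c38b, #14a073, #107e5a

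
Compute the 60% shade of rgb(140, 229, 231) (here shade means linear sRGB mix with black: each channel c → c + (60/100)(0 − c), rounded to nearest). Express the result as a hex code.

Lerp each channel 60% toward 0:
  R: 140 + 0.6×(0−140) = 140 − 84 = 56 → 56
  G: 229 + 0.6×(0−229) = 229 − 137.4 = 91.6 → 92
  B: 231 + 0.6×(0−231) = 231 − 138.6 = 92.4 → 92
rgb(56, 92, 92) = #385C5C.

#385C5C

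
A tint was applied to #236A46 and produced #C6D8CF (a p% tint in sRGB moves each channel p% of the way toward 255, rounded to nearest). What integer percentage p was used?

#236A46 is rgb(35, 106, 70); #C6D8CF is rgb(198, 216, 207).
On the R channel (widest range): 198 ≈ 35 + (p/100)(255 − 35), so p ≈ 100×(198 − 35)/(255 − 35) = 16300/220 = 74.09.
p = 74 reproduces all three channels after rounding.

74%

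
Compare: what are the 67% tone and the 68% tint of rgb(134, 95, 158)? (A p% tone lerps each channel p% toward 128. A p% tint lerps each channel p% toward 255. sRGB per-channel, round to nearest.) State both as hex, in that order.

#82758A, #D8CCE0

67% tone:
  R: 134 + 0.67×(128−134) = 134 − 4.02 = 129.98 → 130
  G: 95 + 0.67×(128−95) = 95 + 22.11 = 117.11 → 117
  B: 158 + 0.67×(128−158) = 158 − 20.1 = 137.9 → 138
  → #82758A
68% tint:
  R: 134 + 0.68×(255−134) = 134 + 82.28 = 216.28 → 216
  G: 95 + 0.68×(255−95) = 95 + 108.8 = 203.8 → 204
  B: 158 + 0.68×(255−158) = 158 + 65.96 = 223.96 → 224
  → #D8CCE0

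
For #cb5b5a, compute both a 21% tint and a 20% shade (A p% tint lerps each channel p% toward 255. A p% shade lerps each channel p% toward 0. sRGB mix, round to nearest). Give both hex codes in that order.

#cb5b5a is rgb(203, 91, 90).
21% tint:
  R: 203 + 0.21×(255−203) = 203 + 10.92 = 213.92 → 214
  G: 91 + 0.21×(255−91) = 91 + 34.44 = 125.44 → 125
  B: 90 + 0.21×(255−90) = 90 + 34.65 = 124.65 → 125
  → #d67d7d
20% shade:
  R: 203 + 0.2×(0−203) = 203 − 40.6 = 162.4 → 162
  G: 91 + 0.2×(0−91) = 91 − 18.2 = 72.8 → 73
  B: 90 + 0.2×(0−90) = 90 − 18 = 72 → 72
  → #a24948

#d67d7d, #a24948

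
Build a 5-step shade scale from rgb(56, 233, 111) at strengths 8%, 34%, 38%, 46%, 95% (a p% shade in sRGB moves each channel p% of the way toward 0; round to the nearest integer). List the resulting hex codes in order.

8%: (56 − 4.48 = 51.52→52, 233 − 18.64 = 214.36→214, 111 − 8.88 = 102.12→102) → #34D666
34%: (56 − 19.04 = 36.96→37, 233 − 79.22 = 153.78→154, 111 − 37.74 = 73.26→73) → #259A49
38%: (56 − 21.28 = 34.72→35, 233 − 88.54 = 144.46→144, 111 − 42.18 = 68.82→69) → #239045
46%: (56 − 25.76 = 30.24→30, 233 − 107.18 = 125.82→126, 111 − 51.06 = 59.94→60) → #1E7E3C
95%: (56 − 53.2 = 2.8→3, 233 − 221.35 = 11.65→12, 111 − 105.45 = 5.55→6) → #030C06

#34D666, #259A49, #239045, #1E7E3C, #030C06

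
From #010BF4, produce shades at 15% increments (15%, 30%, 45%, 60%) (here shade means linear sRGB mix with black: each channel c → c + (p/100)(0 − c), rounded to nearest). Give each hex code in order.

#0109CF, #0108AB, #010686, #000462

#010BF4 is rgb(1, 11, 244).
15%: (1→1, 11 − 1.65 = 9.35→9, 244 − 36.6 = 207.4→207) → #0109CF
30%: (1→1, 11 − 3.3 = 7.7→8, 244 − 73.2 = 170.8→171) → #0108AB
45%: (1→1, 11 − 4.95 = 6.05→6, 244 − 109.8 = 134.2→134) → #010686
60%: (1 − 0.6 = 0.4→0, 11 − 6.6 = 4.4→4, 244 − 146.4 = 97.6→98) → #000462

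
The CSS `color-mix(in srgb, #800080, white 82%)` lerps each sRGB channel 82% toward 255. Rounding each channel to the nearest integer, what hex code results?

#E8D1E8

#800080 is rgb(128, 0, 128).
Lerp each channel 82% toward 255:
  R: 128 + 0.82×(255−128) = 128 + 104.14 = 232.14 → 232
  G: 0 + 0.82×(255−0) = 0 + 209.1 = 209.1 → 209
  B: 128 + 104.14 = 232.14 → 232
rgb(232, 209, 232) = #E8D1E8.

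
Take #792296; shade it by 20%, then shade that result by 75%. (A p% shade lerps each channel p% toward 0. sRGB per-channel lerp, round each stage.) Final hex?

#792296 is rgb(121, 34, 150).
Per channel, c → c + 0.2(0 − c):
  R: 121 − 24.2 = 96.8 → 97
  G: 34 + 0.2×(0−34) = 34 − 6.8 = 27.2 → 27
  B: 150 + 0.2×(0−150) = 150 − 30 = 120 → 120
After the shade: rgb(97, 27, 120) = #611b78.
Lerp each channel 75% toward 0:
  R: 97 + 0.75×(0−97) = 97 − 72.75 = 24.25 → 24
  G: 27 + 0.75×(0−27) = 27 − 20.25 = 6.75 → 7
  B: 120 + 0.75×(0−120) = 120 − 90 = 30 → 30
rgb(24, 7, 30) = #18071e.

#18071e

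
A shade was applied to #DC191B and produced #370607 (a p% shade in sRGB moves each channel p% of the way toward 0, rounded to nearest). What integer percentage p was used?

75%

#DC191B is rgb(220, 25, 27); #370607 is rgb(55, 6, 7).
On the R channel (widest range): 55 ≈ 220 + (p/100)(0 − 220), so p ≈ 100×(55 − 220)/(0 − 220) = -16500/-220 = 75.00.
p = 75 reproduces all three channels after rounding.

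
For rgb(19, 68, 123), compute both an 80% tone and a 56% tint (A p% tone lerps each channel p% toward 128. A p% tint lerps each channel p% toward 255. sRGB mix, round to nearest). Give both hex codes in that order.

#6A747F, #97ADC5

80% tone:
  R: 19 + 87.2 = 106.2 → 106
  G: 68 + 48 = 116 → 116
  B: 123 + 0.8×(128−123) = 123 + 4 = 127 → 127
  → #6A747F
56% tint:
  R: 19 + 0.56×(255−19) = 19 + 132.16 = 151.16 → 151
  G: 68 + 0.56×(255−68) = 68 + 104.72 = 172.72 → 173
  B: 123 + 73.92 = 196.92 → 197
  → #97ADC5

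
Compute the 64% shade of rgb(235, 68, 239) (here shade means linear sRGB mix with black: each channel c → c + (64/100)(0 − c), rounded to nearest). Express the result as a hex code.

A 64% shade moves each channel 64% toward 0:
  R: 235 + 0.64×(0−235) = 235 − 150.4 = 84.6 → 85
  G: 68 + 0.64×(0−68) = 68 − 43.52 = 24.48 → 24
  B: 239 − 152.96 = 86.04 → 86
rgb(85, 24, 86) = #551856.

#551856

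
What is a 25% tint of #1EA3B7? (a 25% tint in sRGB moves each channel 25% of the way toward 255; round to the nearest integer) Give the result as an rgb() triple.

#1EA3B7 is rgb(30, 163, 183).
Lerp each channel 25% toward 255:
  R: 30 + 0.25×(255−30) = 30 + 56.25 = 86.25 → 86
  G: 163 + 23 = 186 → 186
  B: 183 + 18 = 201 → 201

rgb(86, 186, 201)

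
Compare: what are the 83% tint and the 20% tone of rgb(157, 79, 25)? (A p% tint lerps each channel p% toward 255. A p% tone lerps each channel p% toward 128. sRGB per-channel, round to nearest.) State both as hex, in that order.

83% tint:
  R: 157 + 81.34 = 238.34 → 238
  G: 79 + 0.83×(255−79) = 79 + 146.08 = 225.08 → 225
  B: 25 + 190.9 = 215.9 → 216
  → #eee1d8
20% tone:
  R: 157 + 0.2×(128−157) = 157 − 5.8 = 151.2 → 151
  G: 79 + 9.8 = 88.8 → 89
  B: 25 + 0.2×(128−25) = 25 + 20.6 = 45.6 → 46
  → #97592e

#eee1d8, #97592e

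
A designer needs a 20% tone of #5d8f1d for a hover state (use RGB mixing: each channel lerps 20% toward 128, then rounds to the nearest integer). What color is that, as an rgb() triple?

rgb(100, 140, 49)

#5d8f1d is rgb(93, 143, 29).
A 20% tone moves each channel 20% toward 128:
  R: 93 + 7 = 100 → 100
  G: 143 − 3 = 140 → 140
  B: 29 + 0.2×(128−29) = 29 + 19.8 = 48.8 → 49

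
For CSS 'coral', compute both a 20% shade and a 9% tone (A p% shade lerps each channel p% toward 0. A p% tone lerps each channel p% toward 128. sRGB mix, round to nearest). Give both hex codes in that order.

CSS coral is rgb(255, 127, 80).
20% shade:
  R: 255 + 0.2×(0−255) = 255 − 51 = 204 → 204
  G: 127 + 0.2×(0−127) = 127 − 25.4 = 101.6 → 102
  B: 80 − 16 = 64 → 64
  → #CC6640
9% tone:
  R: 255 − 11.43 = 243.57 → 244
  G: 127 + 0.09 = 127.09 → 127
  B: 80 + 4.32 = 84.32 → 84
  → #F47F54

#CC6640, #F47F54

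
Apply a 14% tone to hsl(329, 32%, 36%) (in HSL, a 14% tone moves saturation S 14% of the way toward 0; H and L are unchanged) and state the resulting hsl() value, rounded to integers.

S moves 14% from 32 toward 0: 32 − 4.48 = 27.52 → 28.
H and L are unchanged.

hsl(329, 28%, 36%)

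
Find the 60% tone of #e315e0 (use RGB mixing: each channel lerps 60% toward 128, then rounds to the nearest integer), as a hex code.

#e315e0 is rgb(227, 21, 224).
Per channel, c → c + 0.6(128 − c):
  R: 227 + 0.6×(128−227) = 227 − 59.4 = 167.6 → 168
  G: 21 + 64.2 = 85.2 → 85
  B: 224 − 57.6 = 166.4 → 166
rgb(168, 85, 166) = #a855a6.

#a855a6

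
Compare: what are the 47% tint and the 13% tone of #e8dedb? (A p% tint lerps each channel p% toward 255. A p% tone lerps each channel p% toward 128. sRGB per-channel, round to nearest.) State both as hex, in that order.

#f3eeec, #dad2cf

#e8dedb is rgb(232, 222, 219).
47% tint:
  R: 232 + 10.81 = 242.81 → 243
  G: 222 + 0.47×(255−222) = 222 + 15.51 = 237.51 → 238
  B: 219 + 0.47×(255−219) = 219 + 16.92 = 235.92 → 236
  → #f3eeec
13% tone:
  R: 232 − 13.52 = 218.48 → 218
  G: 222 + 0.13×(128−222) = 222 − 12.22 = 209.78 → 210
  B: 219 − 11.83 = 207.17 → 207
  → #dad2cf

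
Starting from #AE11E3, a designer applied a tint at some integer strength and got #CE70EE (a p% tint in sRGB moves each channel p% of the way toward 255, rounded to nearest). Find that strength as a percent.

40%

#AE11E3 is rgb(174, 17, 227); #CE70EE is rgb(206, 112, 238).
On the G channel (widest range): 112 ≈ 17 + (p/100)(255 − 17), so p ≈ 100×(112 − 17)/(255 − 17) = 9500/238 = 39.92.
p = 40 reproduces all three channels after rounding.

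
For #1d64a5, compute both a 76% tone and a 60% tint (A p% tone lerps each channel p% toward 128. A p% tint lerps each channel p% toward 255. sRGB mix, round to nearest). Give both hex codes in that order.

#1d64a5 is rgb(29, 100, 165).
76% tone:
  R: 29 + 0.76×(128−29) = 29 + 75.24 = 104.24 → 104
  G: 100 + 0.76×(128−100) = 100 + 21.28 = 121.28 → 121
  B: 165 − 28.12 = 136.88 → 137
  → #687989
60% tint:
  R: 29 + 0.6×(255−29) = 29 + 135.6 = 164.6 → 165
  G: 100 + 0.6×(255−100) = 100 + 93 = 193 → 193
  B: 165 + 0.6×(255−165) = 165 + 54 = 219 → 219
  → #a5c1db

#687989, #a5c1db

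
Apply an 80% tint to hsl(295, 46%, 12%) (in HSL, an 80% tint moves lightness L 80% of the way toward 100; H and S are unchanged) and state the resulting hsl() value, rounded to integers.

hsl(295, 46%, 82%)

L moves 80% from 12 toward 100: 12 + 70.4 = 82.4 → 82.
H and S are unchanged.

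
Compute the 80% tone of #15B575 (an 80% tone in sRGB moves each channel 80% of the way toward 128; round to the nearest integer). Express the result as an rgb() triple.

rgb(107, 139, 126)

#15B575 is rgb(21, 181, 117).
Lerp each channel 80% toward 128:
  R: 21 + 0.8×(128−21) = 21 + 85.6 = 106.6 → 107
  G: 181 + 0.8×(128−181) = 181 − 42.4 = 138.6 → 139
  B: 117 + 0.8×(128−117) = 117 + 8.8 = 125.8 → 126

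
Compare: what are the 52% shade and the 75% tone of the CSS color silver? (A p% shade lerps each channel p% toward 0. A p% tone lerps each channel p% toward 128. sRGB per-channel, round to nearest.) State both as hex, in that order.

#5c5c5c, #909090

CSS silver is rgb(192, 192, 192).
52% shade:
  R: 192 + 0.52×(0−192) = 192 − 99.84 = 92.16 → 92
  G: 192 + 0.52×(0−192) = 192 − 99.84 = 92.16 → 92
  B: 192 − 99.84 = 92.16 → 92
  → #5c5c5c
75% tone:
  R: 192 + 0.75×(128−192) = 192 − 48 = 144 → 144
  G: 192 + 0.75×(128−192) = 192 − 48 = 144 → 144
  B: 192 − 48 = 144 → 144
  → #909090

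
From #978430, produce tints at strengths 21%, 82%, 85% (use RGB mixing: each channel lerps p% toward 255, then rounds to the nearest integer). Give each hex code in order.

#AD9E5B, #ECE9DA, #EFEDE0

#978430 is rgb(151, 132, 48).
21%: (151 + 21.84 = 172.84→173, 132 + 25.83 = 157.83→158, 48 + 43.47 = 91.47→91) → #AD9E5B
82%: (151 + 85.28 = 236.28→236, 132 + 100.86 = 232.86→233, 48 + 169.74 = 217.74→218) → #ECE9DA
85%: (151 + 88.4 = 239.4→239, 132 + 104.55 = 236.55→237, 48 + 175.95 = 223.95→224) → #EFEDE0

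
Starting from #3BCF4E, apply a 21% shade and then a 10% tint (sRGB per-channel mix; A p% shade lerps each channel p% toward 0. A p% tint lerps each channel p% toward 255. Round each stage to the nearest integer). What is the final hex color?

#44AD51

#3BCF4E is rgb(59, 207, 78).
Lerp each channel 21% toward 0:
  R: 59 + 0.21×(0−59) = 59 − 12.39 = 46.61 → 47
  G: 207 − 43.47 = 163.53 → 164
  B: 78 + 0.21×(0−78) = 78 − 16.38 = 61.62 → 62
After the shade: rgb(47, 164, 62) = #2FA43E.
Lerp each channel 10% toward 255:
  R: 47 + 20.8 = 67.8 → 68
  G: 164 + 9.1 = 173.1 → 173
  B: 62 + 0.1×(255−62) = 62 + 19.3 = 81.3 → 81
rgb(68, 173, 81) = #44AD51.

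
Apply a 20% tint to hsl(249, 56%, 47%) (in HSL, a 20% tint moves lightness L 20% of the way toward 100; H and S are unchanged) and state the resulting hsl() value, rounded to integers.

L moves 20% from 47 toward 100: 47 + 10.6 = 57.6 → 58.
H and S are unchanged.

hsl(249, 56%, 58%)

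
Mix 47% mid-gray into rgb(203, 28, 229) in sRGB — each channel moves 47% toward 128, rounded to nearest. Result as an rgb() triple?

rgb(168, 75, 182)

Lerp each channel 47% toward 128:
  R: 203 + 0.47×(128−203) = 203 − 35.25 = 167.75 → 168
  G: 28 + 0.47×(128−28) = 28 + 47 = 75 → 75
  B: 229 + 0.47×(128−229) = 229 − 47.47 = 181.53 → 182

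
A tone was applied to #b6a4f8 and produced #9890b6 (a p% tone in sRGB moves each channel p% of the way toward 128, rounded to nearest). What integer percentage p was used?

#b6a4f8 is rgb(182, 164, 248); #9890b6 is rgb(152, 144, 182).
On the B channel (widest range): 182 ≈ 248 + (p/100)(128 − 248), so p ≈ 100×(182 − 248)/(128 − 248) = -6600/-120 = 55.00.
p = 55 reproduces all three channels after rounding.

55%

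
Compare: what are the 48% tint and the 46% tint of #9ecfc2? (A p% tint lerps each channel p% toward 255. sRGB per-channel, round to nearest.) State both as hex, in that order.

#cde6df, #cbe5de

#9ecfc2 is rgb(158, 207, 194).
48% tint:
  R: 158 + 0.48×(255−158) = 158 + 46.56 = 204.56 → 205
  G: 207 + 23.04 = 230.04 → 230
  B: 194 + 0.48×(255−194) = 194 + 29.28 = 223.28 → 223
  → #cde6df
46% tint:
  R: 158 + 0.46×(255−158) = 158 + 44.62 = 202.62 → 203
  G: 207 + 0.46×(255−207) = 207 + 22.08 = 229.08 → 229
  B: 194 + 28.06 = 222.06 → 222
  → #cbe5de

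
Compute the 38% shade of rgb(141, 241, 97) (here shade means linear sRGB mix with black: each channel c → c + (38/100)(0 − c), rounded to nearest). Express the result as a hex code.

#57953c

Per channel, c → c + 0.38(0 − c):
  R: 141 − 53.58 = 87.42 → 87
  G: 241 + 0.38×(0−241) = 241 − 91.58 = 149.42 → 149
  B: 97 + 0.38×(0−97) = 97 − 36.86 = 60.14 → 60
rgb(87, 149, 60) = #57953c.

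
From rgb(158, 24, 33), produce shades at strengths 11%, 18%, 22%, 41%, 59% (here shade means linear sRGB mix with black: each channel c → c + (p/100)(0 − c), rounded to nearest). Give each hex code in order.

#8D151D, #82141B, #7B131A, #5D0E13, #410A0E

11%: (158 − 17.38 = 140.62→141, 24 − 2.64 = 21.36→21, 33 − 3.63 = 29.37→29) → #8D151D
18%: (158 − 28.44 = 129.56→130, 24 − 4.32 = 19.68→20, 33 − 5.94 = 27.06→27) → #82141B
22%: (158 − 34.76 = 123.24→123, 24 − 5.28 = 18.72→19, 33 − 7.26 = 25.74→26) → #7B131A
41%: (158 − 64.78 = 93.22→93, 24 − 9.84 = 14.16→14, 33 − 13.53 = 19.47→19) → #5D0E13
59%: (158 − 93.22 = 64.78→65, 24 − 14.16 = 9.84→10, 33 − 19.47 = 13.53→14) → #410A0E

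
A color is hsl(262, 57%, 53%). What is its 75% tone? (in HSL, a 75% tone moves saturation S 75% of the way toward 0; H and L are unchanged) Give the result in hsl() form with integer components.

hsl(262, 14%, 53%)

S moves 75% from 57 toward 0: 57 − 42.75 = 14.25 → 14.
H and L are unchanged.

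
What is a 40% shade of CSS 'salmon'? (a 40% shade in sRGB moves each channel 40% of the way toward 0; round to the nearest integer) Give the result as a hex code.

#964D44

CSS salmon is rgb(250, 128, 114).
Lerp each channel 40% toward 0:
  R: 250 − 100 = 150 → 150
  G: 128 + 0.4×(0−128) = 128 − 51.2 = 76.8 → 77
  B: 114 + 0.4×(0−114) = 114 − 45.6 = 68.4 → 68
rgb(150, 77, 68) = #964D44.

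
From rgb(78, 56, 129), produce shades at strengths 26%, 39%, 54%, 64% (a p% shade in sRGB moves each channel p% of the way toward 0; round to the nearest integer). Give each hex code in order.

#3A295F, #30224F, #241A3B, #1C142E

26%: (78 − 20.28 = 57.72→58, 56 − 14.56 = 41.44→41, 129 − 33.54 = 95.46→95) → #3A295F
39%: (78 − 30.42 = 47.58→48, 56 − 21.84 = 34.16→34, 129 − 50.31 = 78.69→79) → #30224F
54%: (78 − 42.12 = 35.88→36, 56 − 30.24 = 25.76→26, 129 − 69.66 = 59.34→59) → #241A3B
64%: (78 − 49.92 = 28.08→28, 56 − 35.84 = 20.16→20, 129 − 82.56 = 46.44→46) → #1C142E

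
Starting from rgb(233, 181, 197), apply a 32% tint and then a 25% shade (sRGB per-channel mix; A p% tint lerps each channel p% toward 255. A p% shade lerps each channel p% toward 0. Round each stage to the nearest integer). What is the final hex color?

Per channel, c → c + 0.32(255 − c):
  R: 233 + 0.32×(255−233) = 233 + 7.04 = 240.04 → 240
  G: 181 + 23.68 = 204.68 → 205
  B: 197 + 18.56 = 215.56 → 216
After the tint: rgb(240, 205, 216) = #F0CDD8.
Per channel, c → c + 0.25(0 − c):
  R: 240 + 0.25×(0−240) = 240 − 60 = 180 → 180
  G: 205 + 0.25×(0−205) = 205 − 51.25 = 153.75 → 154
  B: 216 − 54 = 162 → 162
rgb(180, 154, 162) = #B49AA2.

#B49AA2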